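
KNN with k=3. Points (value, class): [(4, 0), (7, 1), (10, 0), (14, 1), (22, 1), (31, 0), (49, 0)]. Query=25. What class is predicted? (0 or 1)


Distances from query 25:
Point 22 (class 1): distance = 3
Point 31 (class 0): distance = 6
Point 14 (class 1): distance = 11
K=3 nearest neighbors: classes = [1, 0, 1]
Votes for class 1: 2 / 3
Majority vote => class 1

1


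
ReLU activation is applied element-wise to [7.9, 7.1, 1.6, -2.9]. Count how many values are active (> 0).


ReLU(x) = max(0, x) for each element:
ReLU(7.9) = 7.9
ReLU(7.1) = 7.1
ReLU(1.6) = 1.6
ReLU(-2.9) = 0
Active neurons (>0): 3

3


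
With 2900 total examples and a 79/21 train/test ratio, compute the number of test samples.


Train samples = 2900 * 79% = 2291
Test samples = 2900 - 2291
= 609

609


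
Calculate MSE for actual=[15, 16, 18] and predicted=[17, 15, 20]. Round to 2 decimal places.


Differences: [-2, 1, -2]
Squared errors: [4, 1, 4]
Sum of squared errors = 9
MSE = 9 / 3 = 3.00

3.00


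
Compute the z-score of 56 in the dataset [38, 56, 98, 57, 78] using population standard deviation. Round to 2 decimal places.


Mean = (38 + 56 + 98 + 57 + 78) / 5 = 65.4
Variance = sum((x_i - mean)^2) / n = 426.24
Std = sqrt(426.24) = 20.6456
Z = (x - mean) / std
= (56 - 65.4) / 20.6456
= -9.4 / 20.6456
= -0.46

-0.46


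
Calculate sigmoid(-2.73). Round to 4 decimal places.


sigmoid(z) = 1 / (1 + exp(-z))
exp(-(-2.73)) = exp(2.73) = 15.3329
1 + 15.3329 = 16.3329
1 / 16.3329 = 0.0612

0.0612


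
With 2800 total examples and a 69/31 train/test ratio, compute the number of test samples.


Train samples = 2800 * 69% = 1932
Test samples = 2800 - 1932
= 868

868


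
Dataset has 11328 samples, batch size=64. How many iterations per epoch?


Iterations per epoch = dataset_size / batch_size
= 11328 / 64
= 177

177


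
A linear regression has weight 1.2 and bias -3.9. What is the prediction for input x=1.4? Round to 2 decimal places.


y = 1.2 * 1.4 + (-3.9)
= 1.68 + (-3.9)
= -2.22

-2.22


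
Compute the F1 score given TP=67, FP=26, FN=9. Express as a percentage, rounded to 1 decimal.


Precision = TP / (TP + FP) = 67 / 93 = 0.7204
Recall = TP / (TP + FN) = 67 / 76 = 0.8816
F1 = 2 * P * R / (P + R)
= 2 * 0.7204 * 0.8816 / (0.7204 + 0.8816)
= 1.2702 / 1.602
= 0.7929
As percentage: 79.3%

79.3


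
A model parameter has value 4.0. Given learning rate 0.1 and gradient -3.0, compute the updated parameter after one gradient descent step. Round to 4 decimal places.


w_new = w_old - lr * gradient
= 4.0 - 0.1 * -3.0
= 4.0 - (-0.3)
= 4.3000

4.3000


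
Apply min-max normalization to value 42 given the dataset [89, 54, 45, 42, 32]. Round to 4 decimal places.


Min = 32, Max = 89
Range = 89 - 32 = 57
Scaled = (x - min) / (max - min)
= (42 - 32) / 57
= 10 / 57
= 0.1754

0.1754


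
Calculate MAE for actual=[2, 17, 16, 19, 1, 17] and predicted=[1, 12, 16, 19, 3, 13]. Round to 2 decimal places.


Absolute errors: [1, 5, 0, 0, 2, 4]
Sum of absolute errors = 12
MAE = 12 / 6 = 2.00

2.00


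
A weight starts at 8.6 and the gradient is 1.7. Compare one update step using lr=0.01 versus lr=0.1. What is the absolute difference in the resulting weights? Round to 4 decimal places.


With lr=0.01: w_new = 8.6 - 0.01 * 1.7 = 8.583
With lr=0.1: w_new = 8.6 - 0.1 * 1.7 = 8.43
Absolute difference = |8.583 - 8.43|
= 0.1530

0.1530


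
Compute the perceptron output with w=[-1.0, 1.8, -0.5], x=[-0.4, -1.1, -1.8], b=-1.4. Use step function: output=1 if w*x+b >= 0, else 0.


z = w . x + b
= -1.0*-0.4 + 1.8*-1.1 + -0.5*-1.8 + -1.4
= 0.4 + -1.98 + 0.9 + -1.4
= -0.68 + -1.4
= -2.08
Since z = -2.08 < 0, output = 0

0


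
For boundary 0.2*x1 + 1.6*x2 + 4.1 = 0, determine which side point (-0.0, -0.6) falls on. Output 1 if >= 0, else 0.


Compute 0.2 * -0.0 + 1.6 * -0.6 + 4.1
= -0.0 + -0.96 + 4.1
= 3.14
Since 3.14 >= 0, the point is on the positive side.

1


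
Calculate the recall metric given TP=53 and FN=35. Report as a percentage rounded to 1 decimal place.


Recall = TP / (TP + FN) * 100
= 53 / (53 + 35)
= 53 / 88
= 0.6023
= 60.2%

60.2


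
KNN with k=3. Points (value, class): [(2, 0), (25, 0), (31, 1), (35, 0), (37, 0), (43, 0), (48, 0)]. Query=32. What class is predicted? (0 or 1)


Distances from query 32:
Point 31 (class 1): distance = 1
Point 35 (class 0): distance = 3
Point 37 (class 0): distance = 5
K=3 nearest neighbors: classes = [1, 0, 0]
Votes for class 1: 1 / 3
Majority vote => class 0

0


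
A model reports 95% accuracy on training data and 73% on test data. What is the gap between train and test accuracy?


Gap = train_accuracy - test_accuracy
= 95 - 73
= 22%
This large gap strongly indicates overfitting.

22


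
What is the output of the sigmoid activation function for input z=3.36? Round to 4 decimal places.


sigmoid(z) = 1 / (1 + exp(-z))
exp(-(3.36)) = exp(-3.36) = 0.0347
1 + 0.0347 = 1.0347
1 / 1.0347 = 0.9664

0.9664


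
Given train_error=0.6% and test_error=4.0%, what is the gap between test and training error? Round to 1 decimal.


Generalization gap = test_error - train_error
= 4.0 - 0.6
= 3.4%
A moderate gap.

3.4


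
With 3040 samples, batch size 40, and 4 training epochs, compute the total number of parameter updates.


Iterations per epoch = 3040 / 40 = 76
Total updates = iterations_per_epoch * epochs
= 76 * 4
= 304

304


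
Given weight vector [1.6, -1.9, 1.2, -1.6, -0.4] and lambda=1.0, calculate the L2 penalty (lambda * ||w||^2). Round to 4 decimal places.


Squaring each weight:
1.6^2 = 2.56
(-1.9)^2 = 3.61
1.2^2 = 1.44
(-1.6)^2 = 2.56
(-0.4)^2 = 0.16
Sum of squares = 10.33
Penalty = 1.0 * 10.33 = 10.3300

10.3300


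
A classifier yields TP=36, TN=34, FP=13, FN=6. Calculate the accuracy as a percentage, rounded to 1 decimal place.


Accuracy = (TP + TN) / (TP + TN + FP + FN) * 100
= (36 + 34) / (36 + 34 + 13 + 6)
= 70 / 89
= 0.7865
= 78.7%

78.7


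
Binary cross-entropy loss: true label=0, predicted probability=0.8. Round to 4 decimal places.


For y=0: Loss = -log(1-p)
= -log(1 - 0.8)
= -log(0.2)
= -(-1.6094)
= 1.6094

1.6094


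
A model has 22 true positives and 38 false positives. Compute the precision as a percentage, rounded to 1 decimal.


Precision = TP / (TP + FP) * 100
= 22 / (22 + 38)
= 22 / 60
= 0.3667
= 36.7%

36.7


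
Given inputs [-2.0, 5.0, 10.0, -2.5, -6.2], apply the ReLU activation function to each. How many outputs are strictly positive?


ReLU(x) = max(0, x) for each element:
ReLU(-2.0) = 0
ReLU(5.0) = 5.0
ReLU(10.0) = 10.0
ReLU(-2.5) = 0
ReLU(-6.2) = 0
Active neurons (>0): 2

2


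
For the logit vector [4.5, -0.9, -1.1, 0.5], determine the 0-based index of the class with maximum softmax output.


Softmax is a monotonic transformation, so it preserves the argmax.
We need to find the index of the maximum logit.
Index 0: 4.5
Index 1: -0.9
Index 2: -1.1
Index 3: 0.5
Maximum logit = 4.5 at index 0

0


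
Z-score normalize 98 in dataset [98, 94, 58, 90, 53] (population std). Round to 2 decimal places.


Mean = (98 + 94 + 58 + 90 + 53) / 5 = 78.6
Variance = sum((x_i - mean)^2) / n = 364.64
Std = sqrt(364.64) = 19.0955
Z = (x - mean) / std
= (98 - 78.6) / 19.0955
= 19.4 / 19.0955
= 1.02

1.02


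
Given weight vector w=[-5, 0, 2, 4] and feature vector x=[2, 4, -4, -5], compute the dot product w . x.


Element-wise products:
-5 * 2 = -10
0 * 4 = 0
2 * -4 = -8
4 * -5 = -20
Sum = -10 + 0 + -8 + -20
= -38

-38


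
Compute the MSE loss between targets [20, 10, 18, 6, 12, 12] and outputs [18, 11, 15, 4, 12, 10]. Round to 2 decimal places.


Differences: [2, -1, 3, 2, 0, 2]
Squared errors: [4, 1, 9, 4, 0, 4]
Sum of squared errors = 22
MSE = 22 / 6 = 3.67

3.67


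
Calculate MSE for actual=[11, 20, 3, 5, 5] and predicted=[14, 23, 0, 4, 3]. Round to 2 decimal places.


Differences: [-3, -3, 3, 1, 2]
Squared errors: [9, 9, 9, 1, 4]
Sum of squared errors = 32
MSE = 32 / 5 = 6.40

6.40


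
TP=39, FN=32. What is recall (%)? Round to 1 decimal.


Recall = TP / (TP + FN) * 100
= 39 / (39 + 32)
= 39 / 71
= 0.5493
= 54.9%

54.9


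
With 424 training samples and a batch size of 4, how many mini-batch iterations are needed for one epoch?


Iterations per epoch = dataset_size / batch_size
= 424 / 4
= 106

106


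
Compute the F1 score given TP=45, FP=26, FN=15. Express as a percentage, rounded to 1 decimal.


Precision = TP / (TP + FP) = 45 / 71 = 0.6338
Recall = TP / (TP + FN) = 45 / 60 = 0.75
F1 = 2 * P * R / (P + R)
= 2 * 0.6338 * 0.75 / (0.6338 + 0.75)
= 0.9507 / 1.3838
= 0.687
As percentage: 68.7%

68.7


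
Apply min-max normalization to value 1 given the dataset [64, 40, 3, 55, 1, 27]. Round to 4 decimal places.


Min = 1, Max = 64
Range = 64 - 1 = 63
Scaled = (x - min) / (max - min)
= (1 - 1) / 63
= 0 / 63
= 0.0000

0.0000


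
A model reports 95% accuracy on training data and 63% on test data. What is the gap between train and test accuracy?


Gap = train_accuracy - test_accuracy
= 95 - 63
= 32%
This large gap strongly indicates overfitting.

32


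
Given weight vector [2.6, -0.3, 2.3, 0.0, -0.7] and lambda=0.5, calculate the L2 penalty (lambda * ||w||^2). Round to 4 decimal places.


Squaring each weight:
2.6^2 = 6.76
(-0.3)^2 = 0.09
2.3^2 = 5.29
0.0^2 = 0.0
(-0.7)^2 = 0.49
Sum of squares = 12.63
Penalty = 0.5 * 12.63 = 6.3150

6.3150


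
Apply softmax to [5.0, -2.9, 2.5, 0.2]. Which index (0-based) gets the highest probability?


Softmax is a monotonic transformation, so it preserves the argmax.
We need to find the index of the maximum logit.
Index 0: 5.0
Index 1: -2.9
Index 2: 2.5
Index 3: 0.2
Maximum logit = 5.0 at index 0

0


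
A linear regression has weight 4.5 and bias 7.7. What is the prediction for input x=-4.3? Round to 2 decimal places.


y = 4.5 * -4.3 + (7.7)
= -19.35 + (7.7)
= -11.65

-11.65


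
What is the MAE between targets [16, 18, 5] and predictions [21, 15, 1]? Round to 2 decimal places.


Absolute errors: [5, 3, 4]
Sum of absolute errors = 12
MAE = 12 / 3 = 4.00

4.00


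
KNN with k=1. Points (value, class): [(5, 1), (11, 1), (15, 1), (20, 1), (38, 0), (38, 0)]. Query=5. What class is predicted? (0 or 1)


Distances from query 5:
Point 5 (class 1): distance = 0
K=1 nearest neighbors: classes = [1]
Votes for class 1: 1 / 1
Majority vote => class 1

1


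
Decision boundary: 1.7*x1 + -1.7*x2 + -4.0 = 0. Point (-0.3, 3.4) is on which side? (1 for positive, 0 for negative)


Compute 1.7 * -0.3 + -1.7 * 3.4 + -4.0
= -0.51 + -5.78 + -4.0
= -10.29
Since -10.29 < 0, the point is on the negative side.

0


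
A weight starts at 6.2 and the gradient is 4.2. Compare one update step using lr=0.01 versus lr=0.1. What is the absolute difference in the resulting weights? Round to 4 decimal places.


With lr=0.01: w_new = 6.2 - 0.01 * 4.2 = 6.158
With lr=0.1: w_new = 6.2 - 0.1 * 4.2 = 5.78
Absolute difference = |6.158 - 5.78|
= 0.3780

0.3780


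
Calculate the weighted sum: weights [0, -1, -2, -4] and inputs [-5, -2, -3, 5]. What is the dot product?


Element-wise products:
0 * -5 = 0
-1 * -2 = 2
-2 * -3 = 6
-4 * 5 = -20
Sum = 0 + 2 + 6 + -20
= -12

-12


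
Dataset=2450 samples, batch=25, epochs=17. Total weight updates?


Iterations per epoch = 2450 / 25 = 98
Total updates = iterations_per_epoch * epochs
= 98 * 17
= 1666

1666


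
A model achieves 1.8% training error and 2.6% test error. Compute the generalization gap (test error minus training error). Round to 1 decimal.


Generalization gap = test_error - train_error
= 2.6 - 1.8
= 0.8%
A small gap suggests good generalization.

0.8


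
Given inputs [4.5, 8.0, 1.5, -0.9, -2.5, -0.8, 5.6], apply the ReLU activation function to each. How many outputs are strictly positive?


ReLU(x) = max(0, x) for each element:
ReLU(4.5) = 4.5
ReLU(8.0) = 8.0
ReLU(1.5) = 1.5
ReLU(-0.9) = 0
ReLU(-2.5) = 0
ReLU(-0.8) = 0
ReLU(5.6) = 5.6
Active neurons (>0): 4

4


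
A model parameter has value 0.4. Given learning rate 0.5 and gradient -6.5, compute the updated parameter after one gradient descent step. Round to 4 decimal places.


w_new = w_old - lr * gradient
= 0.4 - 0.5 * -6.5
= 0.4 - (-3.25)
= 3.6500

3.6500


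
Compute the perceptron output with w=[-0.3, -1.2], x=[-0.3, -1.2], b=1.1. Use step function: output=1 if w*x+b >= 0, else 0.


z = w . x + b
= -0.3*-0.3 + -1.2*-1.2 + 1.1
= 0.09 + 1.44 + 1.1
= 1.53 + 1.1
= 2.63
Since z = 2.63 >= 0, output = 1

1


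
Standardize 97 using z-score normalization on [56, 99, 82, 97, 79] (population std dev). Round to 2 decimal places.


Mean = (56 + 99 + 82 + 97 + 79) / 5 = 82.6
Variance = sum((x_i - mean)^2) / n = 239.44
Std = sqrt(239.44) = 15.4738
Z = (x - mean) / std
= (97 - 82.6) / 15.4738
= 14.4 / 15.4738
= 0.93

0.93


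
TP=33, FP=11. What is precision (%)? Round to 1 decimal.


Precision = TP / (TP + FP) * 100
= 33 / (33 + 11)
= 33 / 44
= 0.75
= 75.0%

75.0


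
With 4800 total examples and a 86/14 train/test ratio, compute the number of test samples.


Train samples = 4800 * 86% = 4128
Test samples = 4800 - 4128
= 672

672


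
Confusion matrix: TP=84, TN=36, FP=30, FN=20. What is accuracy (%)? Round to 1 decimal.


Accuracy = (TP + TN) / (TP + TN + FP + FN) * 100
= (84 + 36) / (84 + 36 + 30 + 20)
= 120 / 170
= 0.7059
= 70.6%

70.6


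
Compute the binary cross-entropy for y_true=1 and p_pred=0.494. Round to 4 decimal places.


For y=1: Loss = -log(p)
= -log(0.494)
= -(-0.7052)
= 0.7052

0.7052


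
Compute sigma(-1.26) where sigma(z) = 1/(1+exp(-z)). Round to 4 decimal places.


sigmoid(z) = 1 / (1 + exp(-z))
exp(-(-1.26)) = exp(1.26) = 3.5254
1 + 3.5254 = 4.5254
1 / 4.5254 = 0.2210

0.2210


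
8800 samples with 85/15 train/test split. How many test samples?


Train samples = 8800 * 85% = 7480
Test samples = 8800 - 7480
= 1320

1320


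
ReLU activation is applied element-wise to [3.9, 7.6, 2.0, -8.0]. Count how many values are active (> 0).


ReLU(x) = max(0, x) for each element:
ReLU(3.9) = 3.9
ReLU(7.6) = 7.6
ReLU(2.0) = 2.0
ReLU(-8.0) = 0
Active neurons (>0): 3

3


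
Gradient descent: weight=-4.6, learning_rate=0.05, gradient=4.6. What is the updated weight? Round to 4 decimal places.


w_new = w_old - lr * gradient
= -4.6 - 0.05 * 4.6
= -4.6 - (0.23)
= -4.8300

-4.8300


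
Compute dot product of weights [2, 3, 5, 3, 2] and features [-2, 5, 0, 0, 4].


Element-wise products:
2 * -2 = -4
3 * 5 = 15
5 * 0 = 0
3 * 0 = 0
2 * 4 = 8
Sum = -4 + 15 + 0 + 0 + 8
= 19

19


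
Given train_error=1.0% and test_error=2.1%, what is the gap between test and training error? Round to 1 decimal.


Generalization gap = test_error - train_error
= 2.1 - 1.0
= 1.1%
A small gap suggests good generalization.

1.1


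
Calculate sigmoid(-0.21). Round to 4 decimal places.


sigmoid(z) = 1 / (1 + exp(-z))
exp(-(-0.21)) = exp(0.21) = 1.2337
1 + 1.2337 = 2.2337
1 / 2.2337 = 0.4477

0.4477


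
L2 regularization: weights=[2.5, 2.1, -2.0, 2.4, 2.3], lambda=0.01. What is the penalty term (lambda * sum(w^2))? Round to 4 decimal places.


Squaring each weight:
2.5^2 = 6.25
2.1^2 = 4.41
(-2.0)^2 = 4.0
2.4^2 = 5.76
2.3^2 = 5.29
Sum of squares = 25.71
Penalty = 0.01 * 25.71 = 0.2571

0.2571


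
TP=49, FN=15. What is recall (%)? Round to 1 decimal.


Recall = TP / (TP + FN) * 100
= 49 / (49 + 15)
= 49 / 64
= 0.7656
= 76.6%

76.6


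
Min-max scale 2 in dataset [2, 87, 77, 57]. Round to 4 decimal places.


Min = 2, Max = 87
Range = 87 - 2 = 85
Scaled = (x - min) / (max - min)
= (2 - 2) / 85
= 0 / 85
= 0.0000

0.0000


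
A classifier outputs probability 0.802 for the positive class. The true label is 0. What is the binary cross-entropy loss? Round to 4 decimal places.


For y=0: Loss = -log(1-p)
= -log(1 - 0.802)
= -log(0.198)
= -(-1.6195)
= 1.6195

1.6195


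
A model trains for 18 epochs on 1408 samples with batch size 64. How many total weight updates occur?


Iterations per epoch = 1408 / 64 = 22
Total updates = iterations_per_epoch * epochs
= 22 * 18
= 396

396


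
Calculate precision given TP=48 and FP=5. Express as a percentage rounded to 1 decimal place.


Precision = TP / (TP + FP) * 100
= 48 / (48 + 5)
= 48 / 53
= 0.9057
= 90.6%

90.6


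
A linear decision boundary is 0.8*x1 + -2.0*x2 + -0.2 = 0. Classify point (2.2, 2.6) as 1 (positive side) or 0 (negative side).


Compute 0.8 * 2.2 + -2.0 * 2.6 + -0.2
= 1.76 + -5.2 + -0.2
= -3.64
Since -3.64 < 0, the point is on the negative side.

0


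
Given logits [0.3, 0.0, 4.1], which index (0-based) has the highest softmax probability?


Softmax is a monotonic transformation, so it preserves the argmax.
We need to find the index of the maximum logit.
Index 0: 0.3
Index 1: 0.0
Index 2: 4.1
Maximum logit = 4.1 at index 2

2


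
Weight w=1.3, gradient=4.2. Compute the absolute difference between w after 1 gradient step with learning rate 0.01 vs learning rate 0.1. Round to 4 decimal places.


With lr=0.01: w_new = 1.3 - 0.01 * 4.2 = 1.258
With lr=0.1: w_new = 1.3 - 0.1 * 4.2 = 0.88
Absolute difference = |1.258 - 0.88|
= 0.3780

0.3780


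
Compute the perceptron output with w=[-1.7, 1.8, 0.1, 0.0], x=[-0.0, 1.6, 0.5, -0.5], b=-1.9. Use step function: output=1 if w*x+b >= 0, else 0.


z = w . x + b
= -1.7*-0.0 + 1.8*1.6 + 0.1*0.5 + 0.0*-0.5 + -1.9
= 0.0 + 2.88 + 0.05 + -0.0 + -1.9
= 2.93 + -1.9
= 1.03
Since z = 1.03 >= 0, output = 1

1


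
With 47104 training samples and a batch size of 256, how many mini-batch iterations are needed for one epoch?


Iterations per epoch = dataset_size / batch_size
= 47104 / 256
= 184

184


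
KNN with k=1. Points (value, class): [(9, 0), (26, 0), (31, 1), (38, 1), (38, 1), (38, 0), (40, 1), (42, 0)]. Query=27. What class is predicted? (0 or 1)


Distances from query 27:
Point 26 (class 0): distance = 1
K=1 nearest neighbors: classes = [0]
Votes for class 1: 0 / 1
Majority vote => class 0

0


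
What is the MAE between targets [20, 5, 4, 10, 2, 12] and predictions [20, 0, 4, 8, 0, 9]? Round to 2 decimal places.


Absolute errors: [0, 5, 0, 2, 2, 3]
Sum of absolute errors = 12
MAE = 12 / 6 = 2.00

2.00


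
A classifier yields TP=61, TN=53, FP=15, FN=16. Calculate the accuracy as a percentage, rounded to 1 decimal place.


Accuracy = (TP + TN) / (TP + TN + FP + FN) * 100
= (61 + 53) / (61 + 53 + 15 + 16)
= 114 / 145
= 0.7862
= 78.6%

78.6


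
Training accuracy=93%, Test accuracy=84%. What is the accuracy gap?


Gap = train_accuracy - test_accuracy
= 93 - 84
= 9%
This moderate gap may indicate mild overfitting.

9


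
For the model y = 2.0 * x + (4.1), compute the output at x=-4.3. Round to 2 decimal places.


y = 2.0 * -4.3 + (4.1)
= -8.6 + (4.1)
= -4.50

-4.50


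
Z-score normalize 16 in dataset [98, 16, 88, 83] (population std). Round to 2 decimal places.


Mean = (98 + 16 + 88 + 83) / 4 = 71.25
Variance = sum((x_i - mean)^2) / n = 1046.6875
Std = sqrt(1046.6875) = 32.3526
Z = (x - mean) / std
= (16 - 71.25) / 32.3526
= -55.25 / 32.3526
= -1.71

-1.71


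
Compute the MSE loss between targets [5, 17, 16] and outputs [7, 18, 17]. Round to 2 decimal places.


Differences: [-2, -1, -1]
Squared errors: [4, 1, 1]
Sum of squared errors = 6
MSE = 6 / 3 = 2.00

2.00


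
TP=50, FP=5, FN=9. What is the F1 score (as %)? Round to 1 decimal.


Precision = TP / (TP + FP) = 50 / 55 = 0.9091
Recall = TP / (TP + FN) = 50 / 59 = 0.8475
F1 = 2 * P * R / (P + R)
= 2 * 0.9091 * 0.8475 / (0.9091 + 0.8475)
= 1.5408 / 1.7565
= 0.8772
As percentage: 87.7%

87.7


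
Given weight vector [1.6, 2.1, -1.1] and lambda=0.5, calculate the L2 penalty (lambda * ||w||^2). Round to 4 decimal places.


Squaring each weight:
1.6^2 = 2.56
2.1^2 = 4.41
(-1.1)^2 = 1.21
Sum of squares = 8.18
Penalty = 0.5 * 8.18 = 4.0900

4.0900


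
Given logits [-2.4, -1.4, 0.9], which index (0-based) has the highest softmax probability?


Softmax is a monotonic transformation, so it preserves the argmax.
We need to find the index of the maximum logit.
Index 0: -2.4
Index 1: -1.4
Index 2: 0.9
Maximum logit = 0.9 at index 2

2


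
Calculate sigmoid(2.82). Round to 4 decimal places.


sigmoid(z) = 1 / (1 + exp(-z))
exp(-(2.82)) = exp(-2.82) = 0.0596
1 + 0.0596 = 1.0596
1 / 1.0596 = 0.9437

0.9437


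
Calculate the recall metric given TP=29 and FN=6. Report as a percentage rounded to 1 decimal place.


Recall = TP / (TP + FN) * 100
= 29 / (29 + 6)
= 29 / 35
= 0.8286
= 82.9%

82.9


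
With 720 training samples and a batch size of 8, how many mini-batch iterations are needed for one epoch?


Iterations per epoch = dataset_size / batch_size
= 720 / 8
= 90

90


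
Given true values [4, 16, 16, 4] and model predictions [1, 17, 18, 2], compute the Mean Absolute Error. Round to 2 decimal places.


Absolute errors: [3, 1, 2, 2]
Sum of absolute errors = 8
MAE = 8 / 4 = 2.00

2.00


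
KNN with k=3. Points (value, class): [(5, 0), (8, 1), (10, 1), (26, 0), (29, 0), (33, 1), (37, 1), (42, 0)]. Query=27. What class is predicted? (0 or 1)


Distances from query 27:
Point 26 (class 0): distance = 1
Point 29 (class 0): distance = 2
Point 33 (class 1): distance = 6
K=3 nearest neighbors: classes = [0, 0, 1]
Votes for class 1: 1 / 3
Majority vote => class 0

0


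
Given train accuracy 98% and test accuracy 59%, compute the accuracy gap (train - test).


Gap = train_accuracy - test_accuracy
= 98 - 59
= 39%
This large gap strongly indicates overfitting.

39


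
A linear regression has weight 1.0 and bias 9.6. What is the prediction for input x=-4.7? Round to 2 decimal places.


y = 1.0 * -4.7 + (9.6)
= -4.7 + (9.6)
= 4.90

4.90


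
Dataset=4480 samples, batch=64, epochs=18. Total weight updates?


Iterations per epoch = 4480 / 64 = 70
Total updates = iterations_per_epoch * epochs
= 70 * 18
= 1260

1260


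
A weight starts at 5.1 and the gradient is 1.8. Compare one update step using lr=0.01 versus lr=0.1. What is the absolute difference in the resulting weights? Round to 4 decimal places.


With lr=0.01: w_new = 5.1 - 0.01 * 1.8 = 5.082
With lr=0.1: w_new = 5.1 - 0.1 * 1.8 = 4.92
Absolute difference = |5.082 - 4.92|
= 0.1620

0.1620


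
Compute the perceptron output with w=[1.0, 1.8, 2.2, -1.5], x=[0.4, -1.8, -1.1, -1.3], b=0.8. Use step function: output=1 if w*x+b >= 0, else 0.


z = w . x + b
= 1.0*0.4 + 1.8*-1.8 + 2.2*-1.1 + -1.5*-1.3 + 0.8
= 0.4 + -3.24 + -2.42 + 1.95 + 0.8
= -3.31 + 0.8
= -2.51
Since z = -2.51 < 0, output = 0

0


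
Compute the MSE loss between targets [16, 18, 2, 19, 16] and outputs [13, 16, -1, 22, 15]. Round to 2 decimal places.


Differences: [3, 2, 3, -3, 1]
Squared errors: [9, 4, 9, 9, 1]
Sum of squared errors = 32
MSE = 32 / 5 = 6.40

6.40


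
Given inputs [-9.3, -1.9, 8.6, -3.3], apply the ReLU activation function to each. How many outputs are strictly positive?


ReLU(x) = max(0, x) for each element:
ReLU(-9.3) = 0
ReLU(-1.9) = 0
ReLU(8.6) = 8.6
ReLU(-3.3) = 0
Active neurons (>0): 1

1


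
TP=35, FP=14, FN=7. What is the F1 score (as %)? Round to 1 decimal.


Precision = TP / (TP + FP) = 35 / 49 = 0.7143
Recall = TP / (TP + FN) = 35 / 42 = 0.8333
F1 = 2 * P * R / (P + R)
= 2 * 0.7143 * 0.8333 / (0.7143 + 0.8333)
= 1.1905 / 1.5476
= 0.7692
As percentage: 76.9%

76.9


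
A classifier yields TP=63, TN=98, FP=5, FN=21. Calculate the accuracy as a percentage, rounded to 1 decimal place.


Accuracy = (TP + TN) / (TP + TN + FP + FN) * 100
= (63 + 98) / (63 + 98 + 5 + 21)
= 161 / 187
= 0.861
= 86.1%

86.1


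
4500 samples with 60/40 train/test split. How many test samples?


Train samples = 4500 * 60% = 2700
Test samples = 4500 - 2700
= 1800

1800


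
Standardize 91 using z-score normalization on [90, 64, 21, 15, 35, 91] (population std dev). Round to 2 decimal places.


Mean = (90 + 64 + 21 + 15 + 35 + 91) / 6 = 52.6667
Variance = sum((x_i - mean)^2) / n = 954.2222
Std = sqrt(954.2222) = 30.8905
Z = (x - mean) / std
= (91 - 52.6667) / 30.8905
= 38.3333 / 30.8905
= 1.24

1.24


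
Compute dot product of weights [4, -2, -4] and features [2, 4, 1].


Element-wise products:
4 * 2 = 8
-2 * 4 = -8
-4 * 1 = -4
Sum = 8 + -8 + -4
= -4

-4


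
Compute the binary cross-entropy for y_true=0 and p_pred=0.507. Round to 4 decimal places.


For y=0: Loss = -log(1-p)
= -log(1 - 0.507)
= -log(0.493)
= -(-0.7072)
= 0.7072

0.7072


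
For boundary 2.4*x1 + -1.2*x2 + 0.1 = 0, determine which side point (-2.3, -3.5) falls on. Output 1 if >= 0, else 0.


Compute 2.4 * -2.3 + -1.2 * -3.5 + 0.1
= -5.52 + 4.2 + 0.1
= -1.22
Since -1.22 < 0, the point is on the negative side.

0


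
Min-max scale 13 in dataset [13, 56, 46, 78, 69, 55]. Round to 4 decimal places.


Min = 13, Max = 78
Range = 78 - 13 = 65
Scaled = (x - min) / (max - min)
= (13 - 13) / 65
= 0 / 65
= 0.0000

0.0000


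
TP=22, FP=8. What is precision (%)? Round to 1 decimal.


Precision = TP / (TP + FP) * 100
= 22 / (22 + 8)
= 22 / 30
= 0.7333
= 73.3%

73.3


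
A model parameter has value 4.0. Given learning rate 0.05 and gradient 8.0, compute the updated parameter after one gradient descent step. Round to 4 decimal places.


w_new = w_old - lr * gradient
= 4.0 - 0.05 * 8.0
= 4.0 - (0.4)
= 3.6000

3.6000


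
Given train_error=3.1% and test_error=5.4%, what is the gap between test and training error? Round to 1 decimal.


Generalization gap = test_error - train_error
= 5.4 - 3.1
= 2.3%
A moderate gap.

2.3


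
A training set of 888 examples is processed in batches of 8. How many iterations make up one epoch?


Iterations per epoch = dataset_size / batch_size
= 888 / 8
= 111

111


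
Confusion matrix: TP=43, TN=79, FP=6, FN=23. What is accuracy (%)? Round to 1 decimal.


Accuracy = (TP + TN) / (TP + TN + FP + FN) * 100
= (43 + 79) / (43 + 79 + 6 + 23)
= 122 / 151
= 0.8079
= 80.8%

80.8


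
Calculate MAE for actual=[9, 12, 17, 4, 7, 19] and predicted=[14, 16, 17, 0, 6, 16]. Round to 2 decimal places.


Absolute errors: [5, 4, 0, 4, 1, 3]
Sum of absolute errors = 17
MAE = 17 / 6 = 2.83

2.83


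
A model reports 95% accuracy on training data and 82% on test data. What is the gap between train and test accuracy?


Gap = train_accuracy - test_accuracy
= 95 - 82
= 13%
This gap suggests the model is overfitting.

13


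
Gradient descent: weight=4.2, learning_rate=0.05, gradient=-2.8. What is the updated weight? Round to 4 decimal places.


w_new = w_old - lr * gradient
= 4.2 - 0.05 * -2.8
= 4.2 - (-0.14)
= 4.3400

4.3400


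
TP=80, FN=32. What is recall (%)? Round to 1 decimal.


Recall = TP / (TP + FN) * 100
= 80 / (80 + 32)
= 80 / 112
= 0.7143
= 71.4%

71.4


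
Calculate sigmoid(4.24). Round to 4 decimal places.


sigmoid(z) = 1 / (1 + exp(-z))
exp(-(4.24)) = exp(-4.24) = 0.0144
1 + 0.0144 = 1.0144
1 / 1.0144 = 0.9858

0.9858


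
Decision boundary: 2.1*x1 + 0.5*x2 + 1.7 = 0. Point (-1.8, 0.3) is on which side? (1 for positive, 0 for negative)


Compute 2.1 * -1.8 + 0.5 * 0.3 + 1.7
= -3.78 + 0.15 + 1.7
= -1.93
Since -1.93 < 0, the point is on the negative side.

0


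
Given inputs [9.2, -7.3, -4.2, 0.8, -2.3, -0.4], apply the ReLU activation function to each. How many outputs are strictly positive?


ReLU(x) = max(0, x) for each element:
ReLU(9.2) = 9.2
ReLU(-7.3) = 0
ReLU(-4.2) = 0
ReLU(0.8) = 0.8
ReLU(-2.3) = 0
ReLU(-0.4) = 0
Active neurons (>0): 2

2


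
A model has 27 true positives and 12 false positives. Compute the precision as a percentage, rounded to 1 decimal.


Precision = TP / (TP + FP) * 100
= 27 / (27 + 12)
= 27 / 39
= 0.6923
= 69.2%

69.2


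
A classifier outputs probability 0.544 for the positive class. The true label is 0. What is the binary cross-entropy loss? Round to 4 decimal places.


For y=0: Loss = -log(1-p)
= -log(1 - 0.544)
= -log(0.456)
= -(-0.7853)
= 0.7853

0.7853


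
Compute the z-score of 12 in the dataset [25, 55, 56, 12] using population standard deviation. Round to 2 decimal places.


Mean = (25 + 55 + 56 + 12) / 4 = 37.0
Variance = sum((x_i - mean)^2) / n = 363.5
Std = sqrt(363.5) = 19.0657
Z = (x - mean) / std
= (12 - 37.0) / 19.0657
= -25.0 / 19.0657
= -1.31

-1.31


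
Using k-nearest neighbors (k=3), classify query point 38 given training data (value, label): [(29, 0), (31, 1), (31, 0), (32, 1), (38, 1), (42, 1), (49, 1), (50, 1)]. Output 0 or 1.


Distances from query 38:
Point 38 (class 1): distance = 0
Point 42 (class 1): distance = 4
Point 32 (class 1): distance = 6
K=3 nearest neighbors: classes = [1, 1, 1]
Votes for class 1: 3 / 3
Majority vote => class 1

1


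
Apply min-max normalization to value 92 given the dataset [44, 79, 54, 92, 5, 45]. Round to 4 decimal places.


Min = 5, Max = 92
Range = 92 - 5 = 87
Scaled = (x - min) / (max - min)
= (92 - 5) / 87
= 87 / 87
= 1.0000

1.0000


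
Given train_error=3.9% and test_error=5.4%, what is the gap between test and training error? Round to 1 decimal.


Generalization gap = test_error - train_error
= 5.4 - 3.9
= 1.5%
A small gap suggests good generalization.

1.5


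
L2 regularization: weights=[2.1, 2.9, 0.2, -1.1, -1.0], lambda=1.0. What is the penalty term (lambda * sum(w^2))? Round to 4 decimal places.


Squaring each weight:
2.1^2 = 4.41
2.9^2 = 8.41
0.2^2 = 0.04
(-1.1)^2 = 1.21
(-1.0)^2 = 1.0
Sum of squares = 15.07
Penalty = 1.0 * 15.07 = 15.0700

15.0700


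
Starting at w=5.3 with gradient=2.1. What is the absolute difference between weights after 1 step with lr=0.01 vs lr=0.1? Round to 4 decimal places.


With lr=0.01: w_new = 5.3 - 0.01 * 2.1 = 5.279
With lr=0.1: w_new = 5.3 - 0.1 * 2.1 = 5.09
Absolute difference = |5.279 - 5.09|
= 0.1890

0.1890


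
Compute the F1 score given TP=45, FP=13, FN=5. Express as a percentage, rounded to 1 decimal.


Precision = TP / (TP + FP) = 45 / 58 = 0.7759
Recall = TP / (TP + FN) = 45 / 50 = 0.9
F1 = 2 * P * R / (P + R)
= 2 * 0.7759 * 0.9 / (0.7759 + 0.9)
= 1.3966 / 1.6759
= 0.8333
As percentage: 83.3%

83.3


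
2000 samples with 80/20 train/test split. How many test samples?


Train samples = 2000 * 80% = 1600
Test samples = 2000 - 1600
= 400

400


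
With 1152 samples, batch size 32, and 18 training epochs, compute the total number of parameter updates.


Iterations per epoch = 1152 / 32 = 36
Total updates = iterations_per_epoch * epochs
= 36 * 18
= 648

648


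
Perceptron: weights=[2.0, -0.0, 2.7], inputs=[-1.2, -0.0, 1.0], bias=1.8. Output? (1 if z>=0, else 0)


z = w . x + b
= 2.0*-1.2 + -0.0*-0.0 + 2.7*1.0 + 1.8
= -2.4 + 0.0 + 2.7 + 1.8
= 0.3 + 1.8
= 2.1
Since z = 2.1 >= 0, output = 1

1


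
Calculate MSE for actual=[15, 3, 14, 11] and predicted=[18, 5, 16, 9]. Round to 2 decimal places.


Differences: [-3, -2, -2, 2]
Squared errors: [9, 4, 4, 4]
Sum of squared errors = 21
MSE = 21 / 4 = 5.25

5.25


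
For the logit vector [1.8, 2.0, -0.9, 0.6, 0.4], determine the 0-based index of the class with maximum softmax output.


Softmax is a monotonic transformation, so it preserves the argmax.
We need to find the index of the maximum logit.
Index 0: 1.8
Index 1: 2.0
Index 2: -0.9
Index 3: 0.6
Index 4: 0.4
Maximum logit = 2.0 at index 1

1


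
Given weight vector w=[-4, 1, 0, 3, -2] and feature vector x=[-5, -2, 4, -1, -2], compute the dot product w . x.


Element-wise products:
-4 * -5 = 20
1 * -2 = -2
0 * 4 = 0
3 * -1 = -3
-2 * -2 = 4
Sum = 20 + -2 + 0 + -3 + 4
= 19

19


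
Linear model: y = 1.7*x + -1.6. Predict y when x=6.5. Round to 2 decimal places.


y = 1.7 * 6.5 + (-1.6)
= 11.05 + (-1.6)
= 9.45

9.45


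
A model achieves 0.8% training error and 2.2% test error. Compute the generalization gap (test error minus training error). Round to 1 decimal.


Generalization gap = test_error - train_error
= 2.2 - 0.8
= 1.4%
A small gap suggests good generalization.

1.4


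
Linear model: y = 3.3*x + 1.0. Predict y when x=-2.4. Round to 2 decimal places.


y = 3.3 * -2.4 + (1.0)
= -7.92 + (1.0)
= -6.92

-6.92


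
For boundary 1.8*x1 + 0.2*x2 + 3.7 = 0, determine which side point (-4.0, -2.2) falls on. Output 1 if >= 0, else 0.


Compute 1.8 * -4.0 + 0.2 * -2.2 + 3.7
= -7.2 + -0.44 + 3.7
= -3.94
Since -3.94 < 0, the point is on the negative side.

0


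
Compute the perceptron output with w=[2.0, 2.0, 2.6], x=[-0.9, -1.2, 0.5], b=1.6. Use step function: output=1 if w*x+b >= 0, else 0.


z = w . x + b
= 2.0*-0.9 + 2.0*-1.2 + 2.6*0.5 + 1.6
= -1.8 + -2.4 + 1.3 + 1.6
= -2.9 + 1.6
= -1.3
Since z = -1.3 < 0, output = 0

0


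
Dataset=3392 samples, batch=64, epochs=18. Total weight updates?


Iterations per epoch = 3392 / 64 = 53
Total updates = iterations_per_epoch * epochs
= 53 * 18
= 954

954


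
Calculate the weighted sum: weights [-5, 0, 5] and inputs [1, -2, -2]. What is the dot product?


Element-wise products:
-5 * 1 = -5
0 * -2 = 0
5 * -2 = -10
Sum = -5 + 0 + -10
= -15

-15


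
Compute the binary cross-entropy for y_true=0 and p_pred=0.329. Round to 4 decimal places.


For y=0: Loss = -log(1-p)
= -log(1 - 0.329)
= -log(0.671)
= -(-0.399)
= 0.3990

0.3990


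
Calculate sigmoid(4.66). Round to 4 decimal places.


sigmoid(z) = 1 / (1 + exp(-z))
exp(-(4.66)) = exp(-4.66) = 0.0095
1 + 0.0095 = 1.0095
1 / 1.0095 = 0.9906

0.9906


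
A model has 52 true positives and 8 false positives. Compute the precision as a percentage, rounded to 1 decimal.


Precision = TP / (TP + FP) * 100
= 52 / (52 + 8)
= 52 / 60
= 0.8667
= 86.7%

86.7


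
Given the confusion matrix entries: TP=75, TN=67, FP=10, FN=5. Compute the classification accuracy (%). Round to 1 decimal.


Accuracy = (TP + TN) / (TP + TN + FP + FN) * 100
= (75 + 67) / (75 + 67 + 10 + 5)
= 142 / 157
= 0.9045
= 90.4%

90.4


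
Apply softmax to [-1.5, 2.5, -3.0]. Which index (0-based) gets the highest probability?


Softmax is a monotonic transformation, so it preserves the argmax.
We need to find the index of the maximum logit.
Index 0: -1.5
Index 1: 2.5
Index 2: -3.0
Maximum logit = 2.5 at index 1

1


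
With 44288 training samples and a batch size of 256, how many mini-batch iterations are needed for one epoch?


Iterations per epoch = dataset_size / batch_size
= 44288 / 256
= 173

173


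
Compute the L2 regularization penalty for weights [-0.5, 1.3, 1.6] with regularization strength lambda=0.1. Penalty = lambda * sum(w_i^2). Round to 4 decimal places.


Squaring each weight:
(-0.5)^2 = 0.25
1.3^2 = 1.69
1.6^2 = 2.56
Sum of squares = 4.5
Penalty = 0.1 * 4.5 = 0.4500

0.4500


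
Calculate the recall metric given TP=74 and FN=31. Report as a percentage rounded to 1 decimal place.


Recall = TP / (TP + FN) * 100
= 74 / (74 + 31)
= 74 / 105
= 0.7048
= 70.5%

70.5


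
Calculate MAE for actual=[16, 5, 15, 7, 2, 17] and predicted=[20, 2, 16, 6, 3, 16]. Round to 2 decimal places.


Absolute errors: [4, 3, 1, 1, 1, 1]
Sum of absolute errors = 11
MAE = 11 / 6 = 1.83

1.83


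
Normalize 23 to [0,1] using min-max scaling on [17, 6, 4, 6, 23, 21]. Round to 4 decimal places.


Min = 4, Max = 23
Range = 23 - 4 = 19
Scaled = (x - min) / (max - min)
= (23 - 4) / 19
= 19 / 19
= 1.0000

1.0000


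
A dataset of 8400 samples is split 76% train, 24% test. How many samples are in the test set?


Train samples = 8400 * 76% = 6384
Test samples = 8400 - 6384
= 2016

2016


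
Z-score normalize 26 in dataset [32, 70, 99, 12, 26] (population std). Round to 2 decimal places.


Mean = (32 + 70 + 99 + 12 + 26) / 5 = 47.8
Variance = sum((x_i - mean)^2) / n = 1024.16
Std = sqrt(1024.16) = 32.0025
Z = (x - mean) / std
= (26 - 47.8) / 32.0025
= -21.8 / 32.0025
= -0.68

-0.68


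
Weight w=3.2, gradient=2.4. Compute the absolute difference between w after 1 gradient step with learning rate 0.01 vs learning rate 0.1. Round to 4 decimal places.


With lr=0.01: w_new = 3.2 - 0.01 * 2.4 = 3.176
With lr=0.1: w_new = 3.2 - 0.1 * 2.4 = 2.96
Absolute difference = |3.176 - 2.96|
= 0.2160

0.2160


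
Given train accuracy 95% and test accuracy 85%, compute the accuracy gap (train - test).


Gap = train_accuracy - test_accuracy
= 95 - 85
= 10%
This moderate gap may indicate mild overfitting.

10


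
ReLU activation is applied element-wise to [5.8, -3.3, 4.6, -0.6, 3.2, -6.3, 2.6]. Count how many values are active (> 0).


ReLU(x) = max(0, x) for each element:
ReLU(5.8) = 5.8
ReLU(-3.3) = 0
ReLU(4.6) = 4.6
ReLU(-0.6) = 0
ReLU(3.2) = 3.2
ReLU(-6.3) = 0
ReLU(2.6) = 2.6
Active neurons (>0): 4

4


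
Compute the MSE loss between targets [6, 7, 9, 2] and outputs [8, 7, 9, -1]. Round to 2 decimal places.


Differences: [-2, 0, 0, 3]
Squared errors: [4, 0, 0, 9]
Sum of squared errors = 13
MSE = 13 / 4 = 3.25

3.25


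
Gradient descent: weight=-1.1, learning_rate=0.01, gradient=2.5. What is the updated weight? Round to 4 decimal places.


w_new = w_old - lr * gradient
= -1.1 - 0.01 * 2.5
= -1.1 - (0.025)
= -1.1250

-1.1250


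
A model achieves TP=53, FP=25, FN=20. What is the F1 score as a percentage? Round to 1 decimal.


Precision = TP / (TP + FP) = 53 / 78 = 0.6795
Recall = TP / (TP + FN) = 53 / 73 = 0.726
F1 = 2 * P * R / (P + R)
= 2 * 0.6795 * 0.726 / (0.6795 + 0.726)
= 0.9867 / 1.4055
= 0.702
As percentage: 70.2%

70.2


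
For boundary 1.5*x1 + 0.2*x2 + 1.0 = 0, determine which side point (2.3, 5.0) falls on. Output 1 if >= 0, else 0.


Compute 1.5 * 2.3 + 0.2 * 5.0 + 1.0
= 3.45 + 1.0 + 1.0
= 5.45
Since 5.45 >= 0, the point is on the positive side.

1


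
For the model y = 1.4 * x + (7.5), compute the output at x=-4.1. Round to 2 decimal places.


y = 1.4 * -4.1 + (7.5)
= -5.74 + (7.5)
= 1.76

1.76


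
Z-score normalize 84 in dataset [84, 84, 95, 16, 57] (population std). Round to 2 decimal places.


Mean = (84 + 84 + 95 + 16 + 57) / 5 = 67.2
Variance = sum((x_i - mean)^2) / n = 812.56
Std = sqrt(812.56) = 28.5054
Z = (x - mean) / std
= (84 - 67.2) / 28.5054
= 16.8 / 28.5054
= 0.59

0.59


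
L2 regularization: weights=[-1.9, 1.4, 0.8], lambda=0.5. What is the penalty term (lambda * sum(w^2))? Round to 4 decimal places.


Squaring each weight:
(-1.9)^2 = 3.61
1.4^2 = 1.96
0.8^2 = 0.64
Sum of squares = 6.21
Penalty = 0.5 * 6.21 = 3.1050

3.1050


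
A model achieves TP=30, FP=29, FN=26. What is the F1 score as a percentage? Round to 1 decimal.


Precision = TP / (TP + FP) = 30 / 59 = 0.5085
Recall = TP / (TP + FN) = 30 / 56 = 0.5357
F1 = 2 * P * R / (P + R)
= 2 * 0.5085 * 0.5357 / (0.5085 + 0.5357)
= 0.5448 / 1.0442
= 0.5217
As percentage: 52.2%

52.2


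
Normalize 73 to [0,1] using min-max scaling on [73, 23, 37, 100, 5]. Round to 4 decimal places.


Min = 5, Max = 100
Range = 100 - 5 = 95
Scaled = (x - min) / (max - min)
= (73 - 5) / 95
= 68 / 95
= 0.7158

0.7158


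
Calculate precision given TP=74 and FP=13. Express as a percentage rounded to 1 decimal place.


Precision = TP / (TP + FP) * 100
= 74 / (74 + 13)
= 74 / 87
= 0.8506
= 85.1%

85.1


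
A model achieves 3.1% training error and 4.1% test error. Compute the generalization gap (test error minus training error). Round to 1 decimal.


Generalization gap = test_error - train_error
= 4.1 - 3.1
= 1.0%
A small gap suggests good generalization.

1.0


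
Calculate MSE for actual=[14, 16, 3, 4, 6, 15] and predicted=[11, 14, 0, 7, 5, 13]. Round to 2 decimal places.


Differences: [3, 2, 3, -3, 1, 2]
Squared errors: [9, 4, 9, 9, 1, 4]
Sum of squared errors = 36
MSE = 36 / 6 = 6.00

6.00


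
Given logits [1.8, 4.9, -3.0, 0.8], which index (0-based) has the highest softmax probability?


Softmax is a monotonic transformation, so it preserves the argmax.
We need to find the index of the maximum logit.
Index 0: 1.8
Index 1: 4.9
Index 2: -3.0
Index 3: 0.8
Maximum logit = 4.9 at index 1

1
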